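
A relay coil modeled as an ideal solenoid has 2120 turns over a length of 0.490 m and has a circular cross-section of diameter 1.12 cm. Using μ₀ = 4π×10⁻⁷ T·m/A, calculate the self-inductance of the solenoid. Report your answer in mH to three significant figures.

L ≈ 1.14 mH

A = π(d/2)² = π(5.600×10^-3 m)² = 9.852×10^-5 m².
For a long solenoid, L = μ₀N²A/ℓ.
L = (4π×10⁻⁷)(2120)²(9.852×10^-5)/(0.49 m) = 1.136×10^-3 H.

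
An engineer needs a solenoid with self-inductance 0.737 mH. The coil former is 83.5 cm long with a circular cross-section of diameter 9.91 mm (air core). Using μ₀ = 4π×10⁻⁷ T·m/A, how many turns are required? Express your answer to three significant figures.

N ≈ 2520 turns

A = π(d/2)² = π(4.955×10^-3 m)² = 7.713×10^-5 m².
From L = μ₀N²A/ℓ, N = √(Lℓ / (μ₀A)).
N = √[(7.370×10^-4)(0.835) / ((4π×10⁻⁷)×7.713×10^-5)] = √(6.349×10^6) ≈ 2519.7.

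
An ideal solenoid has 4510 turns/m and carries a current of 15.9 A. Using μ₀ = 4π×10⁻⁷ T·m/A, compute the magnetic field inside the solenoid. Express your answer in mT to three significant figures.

Inside a long solenoid, B = μ₀nI.
B = (4π×10⁻⁷)(4.510×10^3 m⁻¹)(15.9 A) = 9.011×10^-2 T.

B ≈ 90.1 mT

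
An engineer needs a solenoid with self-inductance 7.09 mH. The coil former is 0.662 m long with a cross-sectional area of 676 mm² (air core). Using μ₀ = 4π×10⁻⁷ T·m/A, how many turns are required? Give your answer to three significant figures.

N ≈ 2350 turns

A = 676 mm² = 6.760×10^-4 m².
From L = μ₀N²A/ℓ, N = √(Lℓ / (μ₀A)).
N = √[(7.090×10^-3)(0.662) / ((4π×10⁻⁷)×6.760×10^-4)] = √(5.525×10^6) ≈ 2350.6.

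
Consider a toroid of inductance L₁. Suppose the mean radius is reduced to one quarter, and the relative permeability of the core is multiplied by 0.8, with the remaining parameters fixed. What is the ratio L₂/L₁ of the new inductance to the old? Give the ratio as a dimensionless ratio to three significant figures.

L₂/L₁ = 3.20

For a toroid, L ∝ μᵣN²A/R.
L₂/L₁ = (0.25)^-1 × (0.8) = 3.20.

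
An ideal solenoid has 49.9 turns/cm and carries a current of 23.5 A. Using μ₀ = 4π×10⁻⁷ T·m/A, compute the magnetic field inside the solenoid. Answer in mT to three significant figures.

Inside a long solenoid, B = μ₀nI.
B = (4π×10⁻⁷)(4.990×10^3 m⁻¹)(23.5 A) = 0.1474 T.

B ≈ 147 mT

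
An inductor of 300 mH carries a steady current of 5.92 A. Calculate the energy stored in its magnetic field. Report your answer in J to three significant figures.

Stored magnetic energy: U = ½LI².
U = ½(0.3 H)(5.92 A)² = 5.257 J.

U ≈ 5.26 J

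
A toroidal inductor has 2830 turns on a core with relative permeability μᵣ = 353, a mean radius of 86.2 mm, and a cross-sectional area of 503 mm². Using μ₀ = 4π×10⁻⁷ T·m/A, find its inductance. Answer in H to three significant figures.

For a thin toroid, L = μ₀μᵣN²A/(2πR).
L = (4π×10⁻⁷)(353)(2830)²(5.030×10^-4) / (2π×8.620×10^-2 m) = 3.299 H.

L ≈ 3.30 H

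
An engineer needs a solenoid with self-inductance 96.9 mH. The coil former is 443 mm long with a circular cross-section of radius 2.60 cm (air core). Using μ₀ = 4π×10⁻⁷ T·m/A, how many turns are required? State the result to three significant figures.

N ≈ 4010 turns

A = πr² = π(2.600×10^-2 m)² = 2.124×10^-3 m².
From L = μ₀N²A/ℓ, N = √(Lℓ / (μ₀A)).
N = √[(9.690×10^-2)(0.443) / ((4π×10⁻⁷)×2.124×10^-3)] = √(1.609×10^7) ≈ 4010.6.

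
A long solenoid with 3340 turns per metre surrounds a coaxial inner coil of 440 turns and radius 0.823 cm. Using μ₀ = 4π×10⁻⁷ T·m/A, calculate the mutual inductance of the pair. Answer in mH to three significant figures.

M ≈ 0.393 mH

The outer solenoid produces a uniform field B₁ = μ₀n₁I₁ across the inner coil,
so the flux linkage is N₂Φ = N₂B₁A₂ = μ₀n₁N₂A₂·I₁, giving M = μ₀n₁N₂A₂.
A₂ = πr² = π(8.230×10^-3 m)² = 2.128×10^-4 m².
M = (4π×10⁻⁷)(3340)(440)(2.128×10^-4) = 3.930×10^-4 H.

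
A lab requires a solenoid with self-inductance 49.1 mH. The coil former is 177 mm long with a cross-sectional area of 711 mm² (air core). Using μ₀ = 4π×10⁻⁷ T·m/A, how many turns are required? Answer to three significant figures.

A = 711 mm² = 7.110×10^-4 m².
From L = μ₀N²A/ℓ, N = √(Lℓ / (μ₀A)).
N = √[(4.910×10^-2)(0.177) / ((4π×10⁻⁷)×7.110×10^-4)] = √(9.727×10^6) ≈ 3118.8.

N ≈ 3120 turns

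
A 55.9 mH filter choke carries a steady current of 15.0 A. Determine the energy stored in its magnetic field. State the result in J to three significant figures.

Stored magnetic energy: U = ½LI².
U = ½(5.590×10^-2 H)(15.0 A)² = 6.289 J.

U ≈ 6.29 J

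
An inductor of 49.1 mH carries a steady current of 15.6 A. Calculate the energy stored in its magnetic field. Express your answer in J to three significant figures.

U ≈ 5.97 J

Stored magnetic energy: U = ½LI².
U = ½(4.910×10^-2 H)(15.6 A)² = 5.974 J.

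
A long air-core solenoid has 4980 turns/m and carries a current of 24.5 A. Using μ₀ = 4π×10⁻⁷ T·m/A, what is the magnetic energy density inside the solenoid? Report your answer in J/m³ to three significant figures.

u ≈ 9350 J/m³

B = μ₀nI = (4π×10⁻⁷)(4.980×10^3)(24.5) = 0.1533 T.
u = B²/(2μ₀) = (0.1533)²/(2×4π×10⁻⁷) = 9.353×10^3 J/m³.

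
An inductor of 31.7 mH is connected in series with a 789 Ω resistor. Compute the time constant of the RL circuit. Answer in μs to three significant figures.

τ = L/R = (3.170×10^-2 H)/(789 Ω) = 4.018×10^-5 s.

τ ≈ 40.2 μs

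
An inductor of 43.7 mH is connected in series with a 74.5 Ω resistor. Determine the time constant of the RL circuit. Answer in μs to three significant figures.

τ = L/R = (4.370×10^-2 H)/(74.5 Ω) = 5.866×10^-4 s.

τ ≈ 587 μs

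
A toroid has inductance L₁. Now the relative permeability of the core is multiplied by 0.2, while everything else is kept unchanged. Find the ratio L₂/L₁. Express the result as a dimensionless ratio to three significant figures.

For a toroid, L ∝ μᵣN²A/R.
L₂/L₁ = (0.2) = 0.200.

L₂/L₁ = 0.200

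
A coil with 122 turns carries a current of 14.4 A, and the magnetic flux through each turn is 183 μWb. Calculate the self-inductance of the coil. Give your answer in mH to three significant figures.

L ≈ 1.55 mH

Self-inductance is defined by L = NΦ_B/I (flux linkage over current).
L = (122)(1.830×10^-4 Wb)/(14.4 A) = 1.550×10^-3 H.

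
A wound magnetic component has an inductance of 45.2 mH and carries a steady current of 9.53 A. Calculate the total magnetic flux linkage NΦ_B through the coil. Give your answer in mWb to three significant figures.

From L = NΦ_B/I, the flux linkage is NΦ_B = LI.
NΦ_B = (4.520×10^-2 H)(9.53 A) = 0.4308 Wb.

NΦ_B ≈ 431 mWb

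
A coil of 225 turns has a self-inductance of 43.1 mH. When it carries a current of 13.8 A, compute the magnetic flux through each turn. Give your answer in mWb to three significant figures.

Φ_B ≈ 2.64 mWb

From L = NΦ_B/I, the flux per turn is Φ_B = LI/N.
Φ_B = (4.310×10^-2 H)(13.8 A)/225 = 2.643×10^-3 Wb.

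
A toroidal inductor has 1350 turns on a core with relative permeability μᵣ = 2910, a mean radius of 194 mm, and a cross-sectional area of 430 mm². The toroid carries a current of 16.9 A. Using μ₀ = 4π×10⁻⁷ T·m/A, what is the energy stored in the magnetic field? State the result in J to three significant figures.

L = μ₀μᵣN²A/(2πR) = (4π×10⁻⁷)(2910)(1350)²(4.300×10^-4)/(2π×0.194) = 2.351 H.
U = ½LI² = ½(2.351)(16.9)² = 335.7 J.

U ≈ 336 J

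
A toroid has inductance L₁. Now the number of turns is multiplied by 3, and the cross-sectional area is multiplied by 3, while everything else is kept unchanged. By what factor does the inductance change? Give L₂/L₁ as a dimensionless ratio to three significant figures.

L₂/L₁ = 27.0

For a toroid, L ∝ μᵣN²A/R.
L₂/L₁ = (3)^2 × (3) = 27.0.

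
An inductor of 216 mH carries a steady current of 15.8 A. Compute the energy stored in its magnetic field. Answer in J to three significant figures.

Stored magnetic energy: U = ½LI².
U = ½(0.216 H)(15.8 A)² = 26.96 J.

U ≈ 27.0 J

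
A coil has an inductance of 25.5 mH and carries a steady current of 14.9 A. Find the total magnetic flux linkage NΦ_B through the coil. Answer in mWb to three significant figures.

From L = NΦ_B/I, the flux linkage is NΦ_B = LI.
NΦ_B = (2.550×10^-2 H)(14.9 A) = 0.38 Wb.

NΦ_B ≈ 380 mWb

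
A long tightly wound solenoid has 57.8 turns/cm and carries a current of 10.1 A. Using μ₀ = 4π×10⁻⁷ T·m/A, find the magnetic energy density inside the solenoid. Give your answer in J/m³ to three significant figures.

u ≈ 2140 J/m³

B = μ₀nI = (4π×10⁻⁷)(5.780×10^3)(10.1) = 7.336×10^-2 T.
u = B²/(2μ₀) = (7.336×10^-2)²/(2×4π×10⁻⁷) = 2.141×10^3 J/m³.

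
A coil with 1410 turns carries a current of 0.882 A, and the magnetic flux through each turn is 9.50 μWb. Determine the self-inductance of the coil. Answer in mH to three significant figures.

Self-inductance is defined by L = NΦ_B/I (flux linkage over current).
L = (1410)(9.500×10^-6 Wb)/(0.882 A) = 1.519×10^-2 H.

L ≈ 15.2 mH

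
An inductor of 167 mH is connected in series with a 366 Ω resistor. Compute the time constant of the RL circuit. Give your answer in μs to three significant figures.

τ = L/R = (0.167 H)/(366 Ω) = 4.563×10^-4 s.

τ ≈ 456 μs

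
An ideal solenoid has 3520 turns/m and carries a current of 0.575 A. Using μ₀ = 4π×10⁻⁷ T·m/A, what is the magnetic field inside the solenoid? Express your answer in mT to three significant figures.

Inside a long solenoid, B = μ₀nI.
B = (4π×10⁻⁷)(3.520×10^3 m⁻¹)(0.575 A) = 2.543×10^-3 T.

B ≈ 2.54 mT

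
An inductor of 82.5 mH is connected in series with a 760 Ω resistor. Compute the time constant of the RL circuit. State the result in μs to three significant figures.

τ = L/R = (8.250×10^-2 H)/(760 Ω) = 1.086×10^-4 s.

τ ≈ 109 μs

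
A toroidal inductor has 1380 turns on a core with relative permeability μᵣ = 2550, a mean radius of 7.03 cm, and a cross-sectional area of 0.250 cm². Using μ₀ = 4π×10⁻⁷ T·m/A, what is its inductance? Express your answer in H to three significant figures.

For a thin toroid, L = μ₀μᵣN²A/(2πR).
L = (4π×10⁻⁷)(2550)(1380)²(2.500×10^-5) / (2π×7.030×10^-2 m) = 0.3454 H.

L ≈ 0.345 H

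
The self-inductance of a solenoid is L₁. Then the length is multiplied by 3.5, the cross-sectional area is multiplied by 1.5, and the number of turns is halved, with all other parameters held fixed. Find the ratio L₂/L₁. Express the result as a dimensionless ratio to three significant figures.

For a solenoid, L ∝ μᵣN²A/ℓ.
L₂/L₁ = (3.5)^-1 × (1.5) × (0.5)^2 = 0.107.

L₂/L₁ = 0.107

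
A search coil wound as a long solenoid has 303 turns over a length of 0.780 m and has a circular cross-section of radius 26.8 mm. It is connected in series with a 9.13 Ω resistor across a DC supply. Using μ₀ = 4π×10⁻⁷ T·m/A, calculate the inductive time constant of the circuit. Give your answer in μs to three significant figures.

A = πr² = π(2.680×10^-2 m)² = 2.256×10^-3 m².
L = μ₀N²A/ℓ = (4π×10⁻⁷)(303)²(2.256×10^-3)/(0.78) = 3.337×10^-4 H.
τ = L/R = (3.337×10^-4)/(9.13) = 3.656×10^-5 s.

τ ≈ 36.6 μs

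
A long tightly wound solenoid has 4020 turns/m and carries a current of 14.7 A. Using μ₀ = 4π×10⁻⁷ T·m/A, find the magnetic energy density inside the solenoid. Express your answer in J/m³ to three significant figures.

u ≈ 2190 J/m³

B = μ₀nI = (4π×10⁻⁷)(4.020×10^3)(14.7) = 7.426×10^-2 T.
u = B²/(2μ₀) = (7.426×10^-2)²/(2×4π×10⁻⁷) = 2.194×10^3 J/m³.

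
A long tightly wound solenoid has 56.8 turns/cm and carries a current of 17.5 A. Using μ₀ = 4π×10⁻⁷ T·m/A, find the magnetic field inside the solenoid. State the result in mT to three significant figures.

Inside a long solenoid, B = μ₀nI.
B = (4π×10⁻⁷)(5.680×10^3 m⁻¹)(17.5 A) = 0.1249 T.

B ≈ 125 mT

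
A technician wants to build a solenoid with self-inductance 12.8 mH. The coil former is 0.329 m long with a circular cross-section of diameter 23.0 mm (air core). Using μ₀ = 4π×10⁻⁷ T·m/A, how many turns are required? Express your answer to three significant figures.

N ≈ 2840 turns

A = π(d/2)² = π(1.150×10^-2 m)² = 4.1548×10^-4 m².
From L = μ₀N²A/ℓ, N = √(Lℓ / (μ₀A)).
N = √[(1.280×10^-2)(0.329) / ((4π×10⁻⁷)×4.1548×10^-4)] = √(8.066×10^6) ≈ 2840.0.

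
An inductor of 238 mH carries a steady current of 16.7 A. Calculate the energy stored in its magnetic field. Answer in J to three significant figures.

Stored magnetic energy: U = ½LI².
U = ½(0.238 H)(16.7 A)² = 33.19 J.

U ≈ 33.2 J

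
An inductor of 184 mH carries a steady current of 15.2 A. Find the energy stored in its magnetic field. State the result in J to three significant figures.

Stored magnetic energy: U = ½LI².
U = ½(0.184 H)(15.2 A)² = 21.26 J.

U ≈ 21.3 J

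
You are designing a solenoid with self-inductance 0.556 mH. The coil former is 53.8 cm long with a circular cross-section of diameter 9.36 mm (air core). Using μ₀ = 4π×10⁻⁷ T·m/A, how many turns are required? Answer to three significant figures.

N ≈ 1860 turns

A = π(d/2)² = π(4.680×10^-3 m)² = 6.881×10^-5 m².
From L = μ₀N²A/ℓ, N = √(Lℓ / (μ₀A)).
N = √[(5.560×10^-4)(0.538) / ((4π×10⁻⁷)×6.881×10^-5)] = √(3.459×10^6) ≈ 1860.0.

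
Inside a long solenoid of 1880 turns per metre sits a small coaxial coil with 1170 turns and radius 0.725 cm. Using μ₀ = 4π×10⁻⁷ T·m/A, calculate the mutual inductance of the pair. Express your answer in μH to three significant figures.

M ≈ 456 μH

The outer solenoid produces a uniform field B₁ = μ₀n₁I₁ across the inner coil,
so the flux linkage is N₂Φ = N₂B₁A₂ = μ₀n₁N₂A₂·I₁, giving M = μ₀n₁N₂A₂.
A₂ = πr² = π(7.250×10^-3 m)² = 1.651×10^-4 m².
M = (4π×10⁻⁷)(1880)(1170)(1.651×10^-4) = 4.564×10^-4 H.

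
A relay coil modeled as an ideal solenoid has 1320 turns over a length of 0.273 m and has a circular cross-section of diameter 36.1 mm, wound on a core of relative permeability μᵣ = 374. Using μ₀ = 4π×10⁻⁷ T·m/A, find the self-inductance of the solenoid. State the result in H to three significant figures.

A = π(d/2)² = π(1.805×10^-2 m)² = 1.024×10^-3 m².
For a long solenoid, L = μ₀μᵣN²A/ℓ.
L = (4π×10⁻⁷)(374)(1320)²(1.024×10^-3)/(0.273 m) = 3.07 H.

L ≈ 3.07 H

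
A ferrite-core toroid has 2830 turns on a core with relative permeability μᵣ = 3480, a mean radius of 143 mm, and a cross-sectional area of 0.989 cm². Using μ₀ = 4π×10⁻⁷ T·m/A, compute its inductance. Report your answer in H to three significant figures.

L ≈ 3.86 H

For a thin toroid, L = μ₀μᵣN²A/(2πR).
L = (4π×10⁻⁷)(3480)(2830)²(9.890×10^-5) / (2π×0.143 m) = 3.855 H.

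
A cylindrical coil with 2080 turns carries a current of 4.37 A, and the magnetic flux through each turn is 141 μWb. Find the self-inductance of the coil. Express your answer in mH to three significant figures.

Self-inductance is defined by L = NΦ_B/I (flux linkage over current).
L = (2080)(1.410×10^-4 Wb)/(4.37 A) = 6.711×10^-2 H.

L ≈ 67.1 mH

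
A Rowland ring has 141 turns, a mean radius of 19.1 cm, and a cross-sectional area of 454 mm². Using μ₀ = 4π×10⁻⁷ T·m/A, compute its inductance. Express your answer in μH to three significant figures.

L ≈ 9.45 μH

For a thin toroid, L = μ₀N²A/(2πR).
L = (4π×10⁻⁷)(141)²(4.540×10^-4) / (2π×0.191 m) = 9.451×10^-6 H.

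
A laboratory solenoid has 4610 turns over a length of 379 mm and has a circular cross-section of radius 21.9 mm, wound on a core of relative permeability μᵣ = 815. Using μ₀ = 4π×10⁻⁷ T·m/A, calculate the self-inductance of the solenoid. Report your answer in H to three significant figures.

L ≈ 86.5 H

A = πr² = π(2.190×10^-2 m)² = 1.507×10^-3 m².
For a long solenoid, L = μ₀μᵣN²A/ℓ.
L = (4π×10⁻⁷)(815)(4610)²(1.507×10^-3)/(0.379 m) = 86.53 H.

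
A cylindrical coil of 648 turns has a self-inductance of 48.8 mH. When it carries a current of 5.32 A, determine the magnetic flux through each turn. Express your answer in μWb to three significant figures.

From L = NΦ_B/I, the flux per turn is Φ_B = LI/N.
Φ_B = (4.880×10^-2 H)(5.32 A)/648 = 4.006×10^-4 Wb.

Φ_B ≈ 401 μWb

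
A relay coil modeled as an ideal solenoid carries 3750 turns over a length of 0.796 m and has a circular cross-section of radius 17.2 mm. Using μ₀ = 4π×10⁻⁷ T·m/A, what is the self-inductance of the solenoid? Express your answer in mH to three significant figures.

L ≈ 20.6 mH

A = πr² = π(1.720×10^-2 m)² = 9.294×10^-4 m².
For a long solenoid, L = μ₀N²A/ℓ.
L = (4π×10⁻⁷)(3750)²(9.294×10^-4)/(0.796 m) = 2.063×10^-2 H.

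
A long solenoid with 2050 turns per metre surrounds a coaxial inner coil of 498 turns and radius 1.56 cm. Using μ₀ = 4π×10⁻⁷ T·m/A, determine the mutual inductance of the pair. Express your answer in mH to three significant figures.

M ≈ 0.981 mH

The outer solenoid produces a uniform field B₁ = μ₀n₁I₁ across the inner coil,
so the flux linkage is N₂Φ = N₂B₁A₂ = μ₀n₁N₂A₂·I₁, giving M = μ₀n₁N₂A₂.
A₂ = πr² = π(1.560×10^-2 m)² = 7.645×10^-4 m².
M = (4π×10⁻⁷)(2050)(498)(7.645×10^-4) = 9.808×10^-4 H.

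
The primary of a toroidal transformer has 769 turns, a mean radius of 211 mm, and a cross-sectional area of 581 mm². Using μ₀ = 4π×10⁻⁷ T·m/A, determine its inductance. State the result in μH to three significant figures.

For a thin toroid, L = μ₀N²A/(2πR).
L = (4π×10⁻⁷)(769)²(5.810×10^-4) / (2π×0.211 m) = 3.257×10^-4 H.

L ≈ 326 μH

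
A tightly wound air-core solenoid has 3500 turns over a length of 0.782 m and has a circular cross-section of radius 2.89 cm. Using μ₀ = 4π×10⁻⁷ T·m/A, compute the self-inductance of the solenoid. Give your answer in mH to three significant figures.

A = πr² = π(2.890×10^-2 m)² = 2.624×10^-3 m².
For a long solenoid, L = μ₀N²A/ℓ.
L = (4π×10⁻⁷)(3500)²(2.624×10^-3)/(0.782 m) = 5.165×10^-2 H.

L ≈ 51.7 mH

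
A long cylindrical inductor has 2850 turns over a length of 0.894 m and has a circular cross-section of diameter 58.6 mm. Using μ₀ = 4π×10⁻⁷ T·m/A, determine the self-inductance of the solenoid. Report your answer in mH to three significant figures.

A = π(d/2)² = π(2.930×10^-2 m)² = 2.697×10^-3 m².
For a long solenoid, L = μ₀N²A/ℓ.
L = (4π×10⁻⁷)(2850)²(2.697×10^-3)/(0.894 m) = 3.079×10^-2 H.

L ≈ 30.8 mH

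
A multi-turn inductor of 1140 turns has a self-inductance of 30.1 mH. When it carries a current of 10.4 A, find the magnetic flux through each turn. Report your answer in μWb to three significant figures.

From L = NΦ_B/I, the flux per turn is Φ_B = LI/N.
Φ_B = (3.010×10^-2 H)(10.4 A)/1140 = 2.746×10^-4 Wb.

Φ_B ≈ 275 μWb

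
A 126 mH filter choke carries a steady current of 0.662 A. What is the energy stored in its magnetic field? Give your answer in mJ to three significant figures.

U ≈ 27.6 mJ

Stored magnetic energy: U = ½LI².
U = ½(0.126 H)(0.662 A)² = 2.761×10^-2 J.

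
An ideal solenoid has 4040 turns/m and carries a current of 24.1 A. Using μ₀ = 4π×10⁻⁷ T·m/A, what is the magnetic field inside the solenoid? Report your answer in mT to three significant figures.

B ≈ 122 mT

Inside a long solenoid, B = μ₀nI.
B = (4π×10⁻⁷)(4.040×10^3 m⁻¹)(24.1 A) = 0.1224 T.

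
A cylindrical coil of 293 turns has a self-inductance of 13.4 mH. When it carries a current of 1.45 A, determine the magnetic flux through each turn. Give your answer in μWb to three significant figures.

Φ_B ≈ 66.3 μWb

From L = NΦ_B/I, the flux per turn is Φ_B = LI/N.
Φ_B = (1.340×10^-2 H)(1.45 A)/293 = 6.631×10^-5 Wb.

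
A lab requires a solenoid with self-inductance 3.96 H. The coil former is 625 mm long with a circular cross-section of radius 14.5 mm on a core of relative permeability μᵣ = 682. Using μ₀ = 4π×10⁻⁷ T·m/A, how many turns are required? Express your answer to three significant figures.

A = πr² = π(1.450×10^-2 m)² = 6.605×10^-4 m².
From L = μ₀μᵣN²A/ℓ, N = √(Lℓ / (μ₀μᵣA)).
N = √[(3.96)(0.625) / ((4π×10⁻⁷)(682)×6.605×10^-4)] = √(4.372×10^6) ≈ 2091.0.

N ≈ 2090 turns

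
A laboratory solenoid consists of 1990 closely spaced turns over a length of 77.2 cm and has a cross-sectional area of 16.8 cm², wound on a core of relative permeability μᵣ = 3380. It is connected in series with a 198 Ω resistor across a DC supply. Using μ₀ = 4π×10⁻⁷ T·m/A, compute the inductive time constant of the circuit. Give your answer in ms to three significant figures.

τ ≈ 185 ms

A = 16.8 cm² = 1.680×10^-3 m².
L = μ₀μᵣN²A/ℓ = (4π×10⁻⁷)(3380)(1990)²(1.680×10^-3)/(0.772) = 36.6 H.
τ = L/R = (36.6)/(198) = 0.1849 s.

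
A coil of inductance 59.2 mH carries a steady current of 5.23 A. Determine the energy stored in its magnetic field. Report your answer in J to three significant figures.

Stored magnetic energy: U = ½LI².
U = ½(5.920×10^-2 H)(5.23 A)² = 0.8096 J.

U ≈ 0.810 J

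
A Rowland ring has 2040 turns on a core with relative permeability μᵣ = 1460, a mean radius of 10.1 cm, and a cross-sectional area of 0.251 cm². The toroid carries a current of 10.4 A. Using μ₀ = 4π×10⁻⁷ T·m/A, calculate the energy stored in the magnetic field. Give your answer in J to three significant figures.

L = μ₀μᵣN²A/(2πR) = (4π×10⁻⁷)(1460)(2040)²(2.510×10^-5)/(2π×0.101) = 0.302 H.
U = ½LI² = ½(0.302)(10.4)² = 16.33 J.

U ≈ 16.3 J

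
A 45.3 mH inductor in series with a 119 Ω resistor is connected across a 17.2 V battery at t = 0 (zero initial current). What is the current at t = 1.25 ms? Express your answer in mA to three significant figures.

I ≈ 139 mA

τ = L/R = 4.530×10^-2/119 = 3.807×10^-4 s; final current I_∞ = ε/R = 17.2/119 = 0.1445 A.
I(t) = I_∞(1 − e^(−t/τ)) with t/τ = 3.284.
I = (0.1445)(1 − e^(−3.284)) = 0.1391 A.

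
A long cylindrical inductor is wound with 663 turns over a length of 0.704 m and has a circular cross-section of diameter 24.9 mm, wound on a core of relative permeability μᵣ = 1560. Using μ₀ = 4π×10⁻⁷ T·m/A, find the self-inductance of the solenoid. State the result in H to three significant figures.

L ≈ 0.596 H

A = π(d/2)² = π(1.245×10^-2 m)² = 4.870×10^-4 m².
For a long solenoid, L = μ₀μᵣN²A/ℓ.
L = (4π×10⁻⁷)(1560)(663)²(4.870×10^-4)/(0.704 m) = 0.596 H.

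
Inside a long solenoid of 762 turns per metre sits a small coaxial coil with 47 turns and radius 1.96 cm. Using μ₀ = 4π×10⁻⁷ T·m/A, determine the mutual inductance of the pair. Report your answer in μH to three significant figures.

The outer solenoid produces a uniform field B₁ = μ₀n₁I₁ across the inner coil,
so the flux linkage is N₂Φ = N₂B₁A₂ = μ₀n₁N₂A₂·I₁, giving M = μ₀n₁N₂A₂.
A₂ = πr² = π(1.960×10^-2 m)² = 1.207×10^-3 m².
M = (4π×10⁻⁷)(762)(47)(1.207×10^-3) = 5.432×10^-5 H.

M ≈ 54.3 μH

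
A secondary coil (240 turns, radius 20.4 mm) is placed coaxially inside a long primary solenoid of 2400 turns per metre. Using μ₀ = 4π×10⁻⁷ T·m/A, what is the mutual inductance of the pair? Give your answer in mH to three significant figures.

M ≈ 0.946 mH

The outer solenoid produces a uniform field B₁ = μ₀n₁I₁ across the inner coil,
so the flux linkage is N₂Φ = N₂B₁A₂ = μ₀n₁N₂A₂·I₁, giving M = μ₀n₁N₂A₂.
A₂ = πr² = π(2.040×10^-2 m)² = 1.307×10^-3 m².
M = (4π×10⁻⁷)(2400)(240)(1.307×10^-3) = 9.463×10^-4 H.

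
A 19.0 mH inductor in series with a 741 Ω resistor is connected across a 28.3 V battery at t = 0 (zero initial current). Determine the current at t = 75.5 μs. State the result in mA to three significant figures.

τ = L/R = 1.900×10^-2/741 = 2.564×10^-5 s; final current I_∞ = ε/R = 28.3/741 = 3.819×10^-2 A.
I(t) = I_∞(1 − e^(−t/τ)) with t/τ = 2.945.
I = (3.819×10^-2)(1 − e^(−2.945)) = 3.618×10^-2 A.

I ≈ 36.2 mA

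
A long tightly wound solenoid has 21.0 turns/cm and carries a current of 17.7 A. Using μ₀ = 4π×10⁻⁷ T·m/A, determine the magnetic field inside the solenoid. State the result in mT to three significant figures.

B ≈ 46.7 mT

Inside a long solenoid, B = μ₀nI.
B = (4π×10⁻⁷)(2.100×10^3 m⁻¹)(17.7 A) = 4.671×10^-2 T.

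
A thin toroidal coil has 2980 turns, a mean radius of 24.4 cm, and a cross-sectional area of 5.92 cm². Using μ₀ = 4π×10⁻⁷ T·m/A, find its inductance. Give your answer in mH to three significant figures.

L ≈ 4.31 mH

For a thin toroid, L = μ₀N²A/(2πR).
L = (4π×10⁻⁷)(2980)²(5.920×10^-4) / (2π×0.244 m) = 4.309×10^-3 H.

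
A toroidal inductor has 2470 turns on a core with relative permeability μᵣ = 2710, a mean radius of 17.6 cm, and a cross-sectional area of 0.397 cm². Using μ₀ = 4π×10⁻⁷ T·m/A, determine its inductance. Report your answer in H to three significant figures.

L ≈ 0.746 H

For a thin toroid, L = μ₀μᵣN²A/(2πR).
L = (4π×10⁻⁷)(2710)(2470)²(3.970×10^-5) / (2π×0.176 m) = 0.7459 H.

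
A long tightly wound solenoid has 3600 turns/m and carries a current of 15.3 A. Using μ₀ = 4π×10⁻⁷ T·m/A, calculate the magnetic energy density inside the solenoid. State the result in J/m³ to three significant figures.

u ≈ 1910 J/m³

B = μ₀nI = (4π×10⁻⁷)(3.600×10^3)(15.3) = 6.922×10^-2 T.
u = B²/(2μ₀) = (6.922×10^-2)²/(2×4π×10⁻⁷) = 1.906×10^3 J/m³.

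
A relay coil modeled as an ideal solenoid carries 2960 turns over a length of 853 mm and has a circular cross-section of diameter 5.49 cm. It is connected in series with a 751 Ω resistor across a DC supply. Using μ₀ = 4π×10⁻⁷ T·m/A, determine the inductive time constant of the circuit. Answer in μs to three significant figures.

τ ≈ 40.7 μs

A = π(d/2)² = π(2.745×10^-2 m)² = 2.367×10^-3 m².
L = μ₀N²A/ℓ = (4π×10⁻⁷)(2960)²(2.367×10^-3)/(0.853) = 3.055×10^-2 H.
τ = L/R = (3.055×10^-2)/(751) = 4.069×10^-5 s.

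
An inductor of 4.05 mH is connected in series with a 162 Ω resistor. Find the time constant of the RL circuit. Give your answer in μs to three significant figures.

τ ≈ 25.0 μs

τ = L/R = (4.050×10^-3 H)/(162 Ω) = 2.500×10^-5 s.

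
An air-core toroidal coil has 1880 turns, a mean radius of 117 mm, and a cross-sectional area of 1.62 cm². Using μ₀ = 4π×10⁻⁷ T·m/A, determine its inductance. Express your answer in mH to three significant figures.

L ≈ 0.979 mH

For a thin toroid, L = μ₀N²A/(2πR).
L = (4π×10⁻⁷)(1880)²(1.620×10^-4) / (2π×0.117 m) = 9.788×10^-4 H.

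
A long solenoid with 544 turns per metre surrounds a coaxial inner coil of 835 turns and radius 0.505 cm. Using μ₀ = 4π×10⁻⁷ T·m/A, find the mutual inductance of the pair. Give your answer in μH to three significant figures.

The outer solenoid produces a uniform field B₁ = μ₀n₁I₁ across the inner coil,
so the flux linkage is N₂Φ = N₂B₁A₂ = μ₀n₁N₂A₂·I₁, giving M = μ₀n₁N₂A₂.
A₂ = πr² = π(5.050×10^-3 m)² = 8.012×10^-5 m².
M = (4π×10⁻⁷)(544)(835)(8.012×10^-5) = 4.573×10^-5 H.

M ≈ 45.7 μH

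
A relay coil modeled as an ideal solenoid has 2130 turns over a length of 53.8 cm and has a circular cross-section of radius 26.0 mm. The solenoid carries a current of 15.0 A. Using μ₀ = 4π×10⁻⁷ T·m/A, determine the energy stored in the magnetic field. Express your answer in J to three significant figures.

A = πr² = π(2.600×10^-2 m)² = 2.124×10^-3 m².
L = μ₀N²A/ℓ = (4π×10⁻⁷)(2130)²(2.124×10^-3)/(0.538) = 2.251×10^-2 H.
U = ½LI² = ½(2.251×10^-2)(15.0)² = 2.532 J.

U ≈ 2.53 J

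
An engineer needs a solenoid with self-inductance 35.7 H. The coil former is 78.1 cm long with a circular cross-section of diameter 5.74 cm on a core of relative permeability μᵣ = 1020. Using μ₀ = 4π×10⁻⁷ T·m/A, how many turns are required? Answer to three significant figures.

N ≈ 2900 turns

A = π(d/2)² = π(2.870×10^-2 m)² = 2.588×10^-3 m².
From L = μ₀μᵣN²A/ℓ, N = √(Lℓ / (μ₀μᵣA)).
N = √[(35.7)(0.781) / ((4π×10⁻⁷)(1020)×2.588×10^-3)] = √(8.406×10^6) ≈ 2899.3.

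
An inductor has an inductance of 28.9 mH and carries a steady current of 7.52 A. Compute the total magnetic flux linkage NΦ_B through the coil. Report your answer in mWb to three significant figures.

NΦ_B ≈ 217 mWb

From L = NΦ_B/I, the flux linkage is NΦ_B = LI.
NΦ_B = (2.890×10^-2 H)(7.52 A) = 0.2173 Wb.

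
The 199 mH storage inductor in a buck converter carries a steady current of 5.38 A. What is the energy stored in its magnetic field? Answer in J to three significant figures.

Stored magnetic energy: U = ½LI².
U = ½(0.199 H)(5.38 A)² = 2.88 J.

U ≈ 2.88 J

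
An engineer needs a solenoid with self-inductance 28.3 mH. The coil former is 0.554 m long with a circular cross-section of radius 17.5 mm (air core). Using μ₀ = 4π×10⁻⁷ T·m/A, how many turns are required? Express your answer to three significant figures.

A = πr² = π(1.750×10^-2 m)² = 9.621×10^-4 m².
From L = μ₀N²A/ℓ, N = √(Lℓ / (μ₀A)).
N = √[(2.830×10^-2)(0.554) / ((4π×10⁻⁷)×9.621×10^-4)] = √(1.297×10^7) ≈ 3601.1.

N ≈ 3600 turns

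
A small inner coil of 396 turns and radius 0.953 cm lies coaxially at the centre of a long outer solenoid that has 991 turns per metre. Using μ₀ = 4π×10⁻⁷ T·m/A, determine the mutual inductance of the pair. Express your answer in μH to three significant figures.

The outer solenoid produces a uniform field B₁ = μ₀n₁I₁ across the inner coil,
so the flux linkage is N₂Φ = N₂B₁A₂ = μ₀n₁N₂A₂·I₁, giving M = μ₀n₁N₂A₂.
A₂ = πr² = π(9.530×10^-3 m)² = 2.853×10^-4 m².
M = (4π×10⁻⁷)(991)(396)(2.853×10^-4) = 1.407×10^-4 H.

M ≈ 141 μH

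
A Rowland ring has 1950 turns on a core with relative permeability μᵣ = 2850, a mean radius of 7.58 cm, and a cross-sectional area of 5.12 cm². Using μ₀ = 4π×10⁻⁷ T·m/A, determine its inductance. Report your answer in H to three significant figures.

For a thin toroid, L = μ₀μᵣN²A/(2πR).
L = (4π×10⁻⁷)(2850)(1950)²(5.120×10^-4) / (2π×7.580×10^-2 m) = 14.64 H.

L ≈ 14.6 H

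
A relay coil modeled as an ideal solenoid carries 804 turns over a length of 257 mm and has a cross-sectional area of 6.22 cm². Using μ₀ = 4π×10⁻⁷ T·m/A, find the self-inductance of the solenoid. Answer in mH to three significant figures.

L ≈ 1.97 mH

A = 6.22 cm² = 6.220×10^-4 m².
For a long solenoid, L = μ₀N²A/ℓ.
L = (4π×10⁻⁷)(804)²(6.220×10^-4)/(0.257 m) = 1.966×10^-3 H.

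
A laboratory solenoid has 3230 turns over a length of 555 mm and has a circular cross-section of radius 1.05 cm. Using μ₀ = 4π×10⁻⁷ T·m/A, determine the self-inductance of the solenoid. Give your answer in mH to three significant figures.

A = πr² = π(1.050×10^-2 m)² = 3.464×10^-4 m².
For a long solenoid, L = μ₀N²A/ℓ.
L = (4π×10⁻⁷)(3230)²(3.464×10^-4)/(0.555 m) = 8.182×10^-3 H.

L ≈ 8.18 mH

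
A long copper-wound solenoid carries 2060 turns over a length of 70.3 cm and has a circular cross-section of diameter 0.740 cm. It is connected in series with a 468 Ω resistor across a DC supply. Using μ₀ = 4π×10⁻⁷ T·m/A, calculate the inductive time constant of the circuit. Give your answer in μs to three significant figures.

τ ≈ 0.697 μs

A = π(d/2)² = π(3.700×10^-3 m)² = 4.301×10^-5 m².
L = μ₀N²A/ℓ = (4π×10⁻⁷)(2060)²(4.301×10^-5)/(0.703) = 3.262×10^-4 H.
τ = L/R = (3.262×10^-4)/(468) = 6.971×10^-7 s.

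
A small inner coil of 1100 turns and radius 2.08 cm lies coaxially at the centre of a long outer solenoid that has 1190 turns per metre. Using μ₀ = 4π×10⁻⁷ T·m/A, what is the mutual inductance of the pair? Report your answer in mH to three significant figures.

M ≈ 2.24 mH

The outer solenoid produces a uniform field B₁ = μ₀n₁I₁ across the inner coil,
so the flux linkage is N₂Φ = N₂B₁A₂ = μ₀n₁N₂A₂·I₁, giving M = μ₀n₁N₂A₂.
A₂ = πr² = π(2.080×10^-2 m)² = 1.359×10^-3 m².
M = (4π×10⁻⁷)(1190)(1100)(1.359×10^-3) = 2.236×10^-3 H.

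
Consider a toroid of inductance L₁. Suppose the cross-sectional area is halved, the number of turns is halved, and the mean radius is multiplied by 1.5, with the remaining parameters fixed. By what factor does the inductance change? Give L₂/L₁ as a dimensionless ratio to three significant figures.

For a toroid, L ∝ μᵣN²A/R.
L₂/L₁ = (0.5) × (0.5)^2 × (1.5)^-1 = 0.0833.

L₂/L₁ = 0.0833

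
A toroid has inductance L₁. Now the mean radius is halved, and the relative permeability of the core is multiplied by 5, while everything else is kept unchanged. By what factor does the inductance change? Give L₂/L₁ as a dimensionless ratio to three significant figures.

For a toroid, L ∝ μᵣN²A/R.
L₂/L₁ = (0.5)^-1 × (5) = 10.0.

L₂/L₁ = 10.0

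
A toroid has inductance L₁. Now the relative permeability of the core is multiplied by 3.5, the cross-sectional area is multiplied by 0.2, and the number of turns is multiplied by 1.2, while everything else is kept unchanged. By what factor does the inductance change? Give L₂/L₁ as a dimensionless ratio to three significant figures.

For a toroid, L ∝ μᵣN²A/R.
L₂/L₁ = (3.5) × (0.2) × (1.2)^2 = 1.01.

L₂/L₁ = 1.01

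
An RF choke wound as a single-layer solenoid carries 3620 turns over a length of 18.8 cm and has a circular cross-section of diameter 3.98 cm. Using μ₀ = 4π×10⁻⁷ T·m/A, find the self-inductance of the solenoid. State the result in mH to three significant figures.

L ≈ 109 mH

A = π(d/2)² = π(1.990×10^-2 m)² = 1.244×10^-3 m².
For a long solenoid, L = μ₀N²A/ℓ.
L = (4π×10⁻⁷)(3620)²(1.244×10^-3)/(0.188 m) = 0.109 H.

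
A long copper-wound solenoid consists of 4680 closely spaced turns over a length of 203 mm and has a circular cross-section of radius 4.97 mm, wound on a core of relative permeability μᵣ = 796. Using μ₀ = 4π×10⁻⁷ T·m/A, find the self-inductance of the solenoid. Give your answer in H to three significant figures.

L ≈ 8.37 H

A = πr² = π(4.970×10^-3 m)² = 7.760×10^-5 m².
For a long solenoid, L = μ₀μᵣN²A/ℓ.
L = (4π×10⁻⁷)(796)(4680)²(7.760×10^-5)/(0.203 m) = 8.3749 H.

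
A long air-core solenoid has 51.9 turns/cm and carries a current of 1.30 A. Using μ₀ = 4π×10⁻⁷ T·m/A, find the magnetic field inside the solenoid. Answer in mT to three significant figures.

Inside a long solenoid, B = μ₀nI.
B = (4π×10⁻⁷)(5.190×10^3 m⁻¹)(1.30 A) = 8.479×10^-3 T.

B ≈ 8.48 mT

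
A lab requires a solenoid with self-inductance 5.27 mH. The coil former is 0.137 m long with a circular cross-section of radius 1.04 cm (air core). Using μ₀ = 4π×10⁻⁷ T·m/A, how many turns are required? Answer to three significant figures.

A = πr² = π(1.040×10^-2 m)² = 3.398×10^-4 m².
From L = μ₀N²A/ℓ, N = √(Lℓ / (μ₀A)).
N = √[(5.270×10^-3)(0.137) / ((4π×10⁻⁷)×3.398×10^-4)] = √(1.691×10^6) ≈ 1300.3.

N ≈ 1300 turns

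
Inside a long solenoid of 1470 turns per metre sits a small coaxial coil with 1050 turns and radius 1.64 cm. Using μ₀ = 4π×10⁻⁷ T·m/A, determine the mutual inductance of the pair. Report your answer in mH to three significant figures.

The outer solenoid produces a uniform field B₁ = μ₀n₁I₁ across the inner coil,
so the flux linkage is N₂Φ = N₂B₁A₂ = μ₀n₁N₂A₂·I₁, giving M = μ₀n₁N₂A₂.
A₂ = πr² = π(1.640×10^-2 m)² = 8.450×10^-4 m².
M = (4π×10⁻⁷)(1470)(1050)(8.450×10^-4) = 1.639×10^-3 H.

M ≈ 1.64 mH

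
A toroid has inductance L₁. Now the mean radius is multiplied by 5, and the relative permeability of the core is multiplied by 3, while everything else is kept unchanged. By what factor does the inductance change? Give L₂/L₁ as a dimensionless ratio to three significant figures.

For a toroid, L ∝ μᵣN²A/R.
L₂/L₁ = (5)^-1 × (3) = 0.600.

L₂/L₁ = 0.600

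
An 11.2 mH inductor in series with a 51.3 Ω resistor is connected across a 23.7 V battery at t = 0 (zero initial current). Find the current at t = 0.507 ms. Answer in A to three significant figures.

τ = L/R = 1.120×10^-2/51.3 = 2.183×10^-4 s; final current I_∞ = ε/R = 23.7/51.3 = 0.462 A.
I(t) = I_∞(1 − e^(−t/τ)) with t/τ = 2.322.
I = (0.462)(1 − e^(−2.322)) = 0.4167 A.

I ≈ 0.417 A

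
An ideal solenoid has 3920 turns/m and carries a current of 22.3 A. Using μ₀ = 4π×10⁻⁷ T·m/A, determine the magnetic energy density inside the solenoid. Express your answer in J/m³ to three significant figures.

B = μ₀nI = (4π×10⁻⁷)(3.920×10^3)(22.3) = 0.1099 T.
u = B²/(2μ₀) = (0.1099)²/(2×4π×10⁻⁷) = 4.801×10^3 J/m³.

u ≈ 4800 J/m³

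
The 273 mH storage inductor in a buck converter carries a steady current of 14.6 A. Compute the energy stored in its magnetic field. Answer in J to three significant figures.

Stored magnetic energy: U = ½LI².
U = ½(0.273 H)(14.6 A)² = 29.1 J.

U ≈ 29.1 J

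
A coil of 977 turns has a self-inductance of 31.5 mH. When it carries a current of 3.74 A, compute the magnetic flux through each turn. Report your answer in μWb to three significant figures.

Φ_B ≈ 121 μWb

From L = NΦ_B/I, the flux per turn is Φ_B = LI/N.
Φ_B = (3.150×10^-2 H)(3.74 A)/977 = 1.206×10^-4 Wb.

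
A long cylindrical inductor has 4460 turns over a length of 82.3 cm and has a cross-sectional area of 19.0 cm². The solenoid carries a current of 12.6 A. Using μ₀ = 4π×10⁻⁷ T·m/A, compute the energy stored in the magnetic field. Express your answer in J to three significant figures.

A = 19.0 cm² = 1.900×10^-3 m².
L = μ₀N²A/ℓ = (4π×10⁻⁷)(4460)²(1.900×10^-3)/(0.823) = 5.771×10^-2 H.
U = ½LI² = ½(5.771×10^-2)(12.6)² = 4.581 J.

U ≈ 4.58 J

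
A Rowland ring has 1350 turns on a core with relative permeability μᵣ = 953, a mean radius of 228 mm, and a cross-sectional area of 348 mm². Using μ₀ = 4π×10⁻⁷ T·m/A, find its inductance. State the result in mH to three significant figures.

For a thin toroid, L = μ₀μᵣN²A/(2πR).
L = (4π×10⁻⁷)(953)(1350)²(3.480×10^-4) / (2π×0.228 m) = 0.5302 H.

L ≈ 530 mH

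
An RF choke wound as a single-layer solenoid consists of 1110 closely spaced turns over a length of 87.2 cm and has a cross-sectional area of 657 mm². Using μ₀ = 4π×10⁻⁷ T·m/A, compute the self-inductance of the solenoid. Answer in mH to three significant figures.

L ≈ 1.17 mH

A = 657 mm² = 6.570×10^-4 m².
For a long solenoid, L = μ₀N²A/ℓ.
L = (4π×10⁻⁷)(1110)²(6.570×10^-4)/(0.872 m) = 1.167×10^-3 H.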